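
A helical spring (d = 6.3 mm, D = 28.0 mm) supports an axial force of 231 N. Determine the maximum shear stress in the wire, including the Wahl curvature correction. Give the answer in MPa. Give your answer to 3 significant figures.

89.3 MPa

Spring index C = D/d = 28.0/6.3 = 4.4444
K_W = (4C−1)/(4C−4) + 0.615/C = 16.778/13.778 + 0.1384 = 1.3561
τ₀ = 8FD/(πd³) = 8·231·28.0/(π·6.3³) = 51744/785.55 = 65.87 MPa
τ_max = K·τ₀ = 1.3561 × 65.87 = 89.328 MPa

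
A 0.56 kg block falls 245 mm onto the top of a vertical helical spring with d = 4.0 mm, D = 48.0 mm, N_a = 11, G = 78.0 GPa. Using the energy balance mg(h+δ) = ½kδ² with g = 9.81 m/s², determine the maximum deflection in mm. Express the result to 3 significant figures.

k = Gd⁴/(8D³N_a) = (78.0×10³)(4.0⁴)/(8·48.0³·11) = 2.0518 N/mm
W = mg = 0.56 × 9.81 = 5.4936 N
½kδ² − Wδ − Wh = 0 → δ = (W + √(W² + 2kWh))/k
δ = (5.4936 + √(30.18 + 5523.08))/2.0518 = (5.4936 + 74.52)/2.0518 = 38.997 mm

39.0 mm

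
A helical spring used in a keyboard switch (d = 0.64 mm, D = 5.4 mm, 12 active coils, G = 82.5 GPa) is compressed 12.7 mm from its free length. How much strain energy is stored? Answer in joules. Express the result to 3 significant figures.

0.0738 J

k = Gd⁴/(8D³N_a) = (82.5×10³)(0.64⁴)/(8·5.4³·12) = 0.91563 N/mm
U = ½kδ² = 0.5 × 0.91563 × 12.7² = 73.841 N·mm = 0.073841 J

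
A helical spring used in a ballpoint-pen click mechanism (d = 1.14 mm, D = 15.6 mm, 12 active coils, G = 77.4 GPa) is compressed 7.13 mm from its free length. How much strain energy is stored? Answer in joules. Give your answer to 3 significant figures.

0.00912 J

k = Gd⁴/(8D³N_a) = (77.4×10³)(1.14⁴)/(8·15.6³·12) = 0.35869 N/mm
U = ½kδ² = 0.5 × 0.35869 × 7.13² = 9.1173 N·mm = 0.0091173 J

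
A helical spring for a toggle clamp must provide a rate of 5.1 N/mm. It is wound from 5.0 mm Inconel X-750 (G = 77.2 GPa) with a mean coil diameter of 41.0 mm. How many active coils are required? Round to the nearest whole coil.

17

N_a = Gd⁴/(8D³k) = (77.2×10³ × 5.0⁴)/(8 × 41.0³ × 5.1)
    = 4.825e+07 / 2.81198e+06 = 17.16 → 17 coils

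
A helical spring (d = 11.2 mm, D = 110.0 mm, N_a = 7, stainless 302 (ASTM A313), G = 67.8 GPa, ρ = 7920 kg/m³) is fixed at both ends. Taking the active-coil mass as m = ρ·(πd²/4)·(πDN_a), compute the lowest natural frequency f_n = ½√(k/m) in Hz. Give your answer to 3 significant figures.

k = Gd⁴/(8D³N_a) = (67.8×10³)(11.2⁴)/(8·110.0³·7) = 14.313 N/mm = 14313 N/m
Wire length L = πDN_a = π·110.0·7 = 2419 mm
m = ρ·(πd²/4)·L = 7920 × 98.52×10⁻⁶ m² × 2.419 m = 1.8875 kg
f_n = ½√(k/m) = 0.5·√(14313/1.8875) = 0.5·√(7583.1) = 43.54 Hz

43.5 Hz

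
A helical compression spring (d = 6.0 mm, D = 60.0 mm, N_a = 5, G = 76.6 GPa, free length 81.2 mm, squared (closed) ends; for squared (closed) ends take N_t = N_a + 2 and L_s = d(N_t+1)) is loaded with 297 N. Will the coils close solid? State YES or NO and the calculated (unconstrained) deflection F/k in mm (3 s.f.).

k = Gd⁴/(8D³N_a) = (76.6×10³)(6.0⁴)/(8·60.0³·5) = 11.49 N/mm
N_t = 7; L_s = 6.0·8 = 48 mm; δ_solid = L₀ − L_s = 81.2 − 48 = 33.2 mm
δ = F/k = 297/11.49 = 25.849 mm
δ < δ_solid → spring does not go solid

NO, δ = 25.8 mm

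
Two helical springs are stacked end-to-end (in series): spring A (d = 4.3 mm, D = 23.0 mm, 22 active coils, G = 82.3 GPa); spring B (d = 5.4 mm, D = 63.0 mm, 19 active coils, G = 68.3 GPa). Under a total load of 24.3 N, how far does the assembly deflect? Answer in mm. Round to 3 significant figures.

17.8 mm

k_A = Gd⁴/(8D³N_a) = (82.3×10³)(4.3⁴)/(8·23.0³·22) = 13.139 N/mm
k_B = Gd⁴/(8D³N_a) = (68.3×10³)(5.4⁴)/(8·63.0³·19) = 1.528 N/mm
Series: 1/k_eq = 1/13.139 + 1/1.528 = 0.73055; k_eq = 1.3688 N/mm
δ = F/k_eq = 24.3/1.3688 = 17.752 mm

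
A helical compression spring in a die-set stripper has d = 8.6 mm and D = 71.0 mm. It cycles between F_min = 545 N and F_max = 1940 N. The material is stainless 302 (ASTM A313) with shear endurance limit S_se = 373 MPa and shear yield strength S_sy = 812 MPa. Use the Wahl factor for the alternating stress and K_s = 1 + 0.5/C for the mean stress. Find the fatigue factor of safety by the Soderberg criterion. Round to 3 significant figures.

C = D/d = 71.0/8.6 = 8.2558; K_W = (4C−1)/(4C−4)+0.615/C = 1.1779; K_s = 1+0.5/C = 1.0606
F_a = (F_max−F_min)/2 = 697.5 N; F_m = (F_max+F_min)/2 = 1242.5 N
τ_a = K_W·8F_aD/(πd³) = 1.1779 × 198.27 = 233.53 MPa
τ_m = K_s·8F_mD/(πd³) = 1.0606 × 353.18 = 374.57 MPa
Soderberg: 1/n_f = τ_a/S_se + τ_m/S_sy = 233.53/373 + 374.57/812 = 0.62608 + 0.46130 = 1.0874
n_f = 1/1.0874 = 0.9196

0.920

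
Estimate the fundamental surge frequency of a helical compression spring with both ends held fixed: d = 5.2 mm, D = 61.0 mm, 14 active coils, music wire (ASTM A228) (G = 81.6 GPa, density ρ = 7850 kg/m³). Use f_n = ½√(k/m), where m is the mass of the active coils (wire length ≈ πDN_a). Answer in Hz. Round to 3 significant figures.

36.2 Hz

k = Gd⁴/(8D³N_a) = (81.6×10³)(5.2⁴)/(8·61.0³·14) = 2.3469 N/mm = 2346.9 N/m
Wire length L = πDN_a = π·61.0·14 = 2682.9 mm
m = ρ·(πd²/4)·L = 7850 × 21.237×10⁻⁶ m² × 2.6829 m = 0.44727 kg
f_n = ½√(k/m) = 0.5·√(2346.9/0.44727) = 0.5·√(5247.1) = 36.219 Hz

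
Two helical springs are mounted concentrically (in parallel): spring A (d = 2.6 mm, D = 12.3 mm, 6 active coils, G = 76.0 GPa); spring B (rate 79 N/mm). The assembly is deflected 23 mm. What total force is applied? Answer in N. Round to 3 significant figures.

k_A = Gd⁴/(8D³N_a) = (76.0×10³)(2.6⁴)/(8·12.3³·6) = 38.882 N/mm
Parallel: k_eq = 38.882 + 79 = 117.88 N/mm
F = k_eq·δ = 117.88·23 = 2711.3 N

2710 N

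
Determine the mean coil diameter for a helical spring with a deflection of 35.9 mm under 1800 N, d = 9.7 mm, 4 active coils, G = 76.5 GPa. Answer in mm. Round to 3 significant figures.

Required rate k = F/δ = 1800/35.9 = 50.139 N/mm
D = (Gd⁴/(8N_a·k))^(1/3) = (76.5×10³·9.7⁴/(8·4·50.139))^(1/3)
  = (422105)^(1/3) = 75.0136 mm

75.0 mm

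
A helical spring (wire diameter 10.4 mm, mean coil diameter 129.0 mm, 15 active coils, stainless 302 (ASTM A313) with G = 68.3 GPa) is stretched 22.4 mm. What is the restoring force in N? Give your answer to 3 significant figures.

69.5 N

k = Gd⁴/(8D³N_a) = (68.3×10³)(10.4⁴)/(8·129.0³·15) = 3.1017 N/mm
F = k·δ = 3.1017 × 22.4 = 69.479 N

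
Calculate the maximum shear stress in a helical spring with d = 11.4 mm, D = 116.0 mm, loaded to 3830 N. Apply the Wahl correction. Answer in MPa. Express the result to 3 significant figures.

872 MPa

Spring index C = D/d = 116.0/11.4 = 10.1754
K_W = (4C−1)/(4C−4) + 0.615/C = 39.702/36.702 + 0.0604 = 1.1422
τ₀ = 8FD/(πd³) = 8·3830·116.0/(π·11.4³) = 3.55424e+06/4654.4 = 763.63 MPa
τ_max = K·τ₀ = 1.1422 × 763.63 = 872.2 MPa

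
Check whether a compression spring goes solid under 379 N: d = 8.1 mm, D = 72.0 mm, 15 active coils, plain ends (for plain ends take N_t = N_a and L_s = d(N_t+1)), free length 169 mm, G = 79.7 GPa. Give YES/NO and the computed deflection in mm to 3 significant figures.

YES, δ = 49.5 mm

k = Gd⁴/(8D³N_a) = (79.7×10³)(8.1⁴)/(8·72.0³·15) = 7.6598 N/mm
N_t = 15; L_s = 8.1·16 = 129.6 mm; δ_solid = L₀ − L_s = 169 − 129.6 = 39.4 mm
δ = F/k = 379/7.6598 = 49.479 mm
δ ≥ δ_solid → spring goes solid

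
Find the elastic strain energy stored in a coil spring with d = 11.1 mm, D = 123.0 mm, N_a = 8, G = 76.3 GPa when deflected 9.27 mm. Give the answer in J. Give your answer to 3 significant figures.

k = Gd⁴/(8D³N_a) = (76.3×10³)(11.1⁴)/(8·123.0³·8) = 9.7257 N/mm
U = ½kδ² = 0.5 × 9.7257 × 9.27² = 417.88 N·mm = 0.41788 J

0.418 J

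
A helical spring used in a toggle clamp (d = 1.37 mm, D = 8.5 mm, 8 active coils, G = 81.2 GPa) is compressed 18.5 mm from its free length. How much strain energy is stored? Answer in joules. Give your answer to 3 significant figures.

1.25 J

k = Gd⁴/(8D³N_a) = (81.2×10³)(1.37⁴)/(8·8.5³·8) = 7.2778 N/mm
U = ½kδ² = 0.5 × 7.2778 × 18.5² = 1245.4 N·mm = 1.2454 J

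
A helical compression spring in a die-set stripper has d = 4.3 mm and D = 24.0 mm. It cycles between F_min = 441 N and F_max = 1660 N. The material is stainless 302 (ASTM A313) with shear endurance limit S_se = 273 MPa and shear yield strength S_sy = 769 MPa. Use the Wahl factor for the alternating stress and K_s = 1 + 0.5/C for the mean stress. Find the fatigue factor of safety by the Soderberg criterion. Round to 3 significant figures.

0.300

C = D/d = 24.0/4.3 = 5.5814; K_W = (4C−1)/(4C−4)+0.615/C = 1.2739; K_s = 1+0.5/C = 1.0896
F_a = (F_max−F_min)/2 = 609.5 N; F_m = (F_max+F_min)/2 = 1050.5 N
τ_a = K_W·8F_aD/(πd³) = 1.2739 × 468.51 = 596.83 MPa
τ_m = K_s·8F_mD/(πd³) = 1.0896 × 807.5 = 879.84 MPa
Soderberg: 1/n_f = τ_a/S_se + τ_m/S_sy = 596.83/273 + 879.84/769 = 2.18620 + 1.14413 = 3.3303
n_f = 1/3.3303 = 0.3003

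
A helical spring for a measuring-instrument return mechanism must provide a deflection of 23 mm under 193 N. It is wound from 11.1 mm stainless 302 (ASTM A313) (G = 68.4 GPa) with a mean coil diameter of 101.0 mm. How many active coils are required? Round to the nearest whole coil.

15

Required rate k = F/δ = 193/23 = 8.3913 N/mm
N_a = Gd⁴/(8D³k) = (68.4×10³ × 11.1⁴)/(8 × 101.0³ × 8.3913)
    = 1.03836e+09 / 6.91646e+07 = 15.01 → 15 coils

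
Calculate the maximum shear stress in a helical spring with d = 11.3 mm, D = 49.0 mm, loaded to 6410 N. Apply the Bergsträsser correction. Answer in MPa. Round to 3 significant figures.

Spring index C = D/d = 49.0/11.3 = 4.3363
K_B = (4C+2)/(4C−3) = 19.345/14.345 = 1.3486
τ₀ = 8FD/(πd³) = 8·6410·49.0/(π·11.3³) = 2.51272e+06/4533 = 554.32 MPa
τ_max = K·τ₀ = 1.3486 × 554.32 = 747.53 MPa

748 MPa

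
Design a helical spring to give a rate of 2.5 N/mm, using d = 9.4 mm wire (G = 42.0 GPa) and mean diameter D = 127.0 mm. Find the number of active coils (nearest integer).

N_a = Gd⁴/(8D³k) = (42.0×10³ × 9.4⁴)/(8 × 127.0³ × 2.5)
    = 3.27915e+08 / 4.09677e+07 = 8.004 → 8 coils

8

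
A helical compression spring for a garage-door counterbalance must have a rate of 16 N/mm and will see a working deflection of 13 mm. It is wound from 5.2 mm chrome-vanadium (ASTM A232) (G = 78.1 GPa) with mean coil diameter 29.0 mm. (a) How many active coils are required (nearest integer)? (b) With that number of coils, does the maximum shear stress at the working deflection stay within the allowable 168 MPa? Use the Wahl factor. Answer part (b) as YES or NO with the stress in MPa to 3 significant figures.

N_a = Gd⁴/(8D³k) = (78.1×10³)(5.2⁴)/(8·29.0³·16) = 18.29 → N_a = 18
Actual rate k = Gd⁴/(8D³·18) = 16.26 N/mm
Working load F = kδ = 16.26·13 = 211.37 N
C = 29.0/5.2 = 5.5769; K_W = (4C−1)/(4C−4)+0.615/C = 1.2741
τ_max = K_W·8FD/(πd³) = 1.2741·111.01 = 141.45 MPa
τ_max ≤ 168 MPa → acceptable

(a) 18 coils; (b) YES, τ_max = 141 MPa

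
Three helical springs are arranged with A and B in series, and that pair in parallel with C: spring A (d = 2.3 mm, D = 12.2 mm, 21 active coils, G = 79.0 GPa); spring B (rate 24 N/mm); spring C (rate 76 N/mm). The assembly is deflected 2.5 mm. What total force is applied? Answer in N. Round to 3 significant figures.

k_A = Gd⁴/(8D³N_a) = (79.0×10³)(2.3⁴)/(8·12.2³·21) = 7.2469 N/mm
Springs A,B series: k_AB = 1/(1/7.2469+1/24) = 5.5661 N/mm; parallel with C: k_eq = 5.5661+76 = 81.566 N/mm
F = k_eq·δ = 81.566·2.5 = 203.92 N

204 N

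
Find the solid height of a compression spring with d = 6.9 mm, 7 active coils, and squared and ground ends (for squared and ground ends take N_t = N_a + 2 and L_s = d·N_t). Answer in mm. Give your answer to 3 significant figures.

62.1 mm

squared and ground ends: N_t = N_a + 2 = 7 + 2 = 9
L_s = d·N_t = 6.9 × 9 = 62.1 mm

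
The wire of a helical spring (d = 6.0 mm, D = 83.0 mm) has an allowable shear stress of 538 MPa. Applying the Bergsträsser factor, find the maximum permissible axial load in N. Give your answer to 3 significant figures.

502 N

C = D/d = 83.0/6.0 = 13.8333
K_B = (4C+2)/(4C−3) = 57.333/52.333 = 1.0955
τ_max = K·8FD/(πd³) → F_max = τ_allow·πd³/(8DK)
F_max = 538·π·6.0³/(8·83.0·1.0955) = 3.6508e+05/727.44 = 501.87 N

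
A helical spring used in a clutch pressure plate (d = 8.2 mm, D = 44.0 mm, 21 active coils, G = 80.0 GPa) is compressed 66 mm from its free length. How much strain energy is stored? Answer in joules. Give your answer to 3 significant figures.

k = Gd⁴/(8D³N_a) = (80.0×10³)(8.2⁴)/(8·44.0³·21) = 25.274 N/mm
U = ½kδ² = 0.5 × 25.274 × 66² = 55047 N·mm = 55.047 J

55.0 J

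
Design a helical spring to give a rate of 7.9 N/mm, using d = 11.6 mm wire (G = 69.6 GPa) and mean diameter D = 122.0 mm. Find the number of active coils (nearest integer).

11

N_a = Gd⁴/(8D³k) = (69.6×10³ × 11.6⁴)/(8 × 122.0³ × 7.9)
    = 1.2602e+09 / 1.14762e+08 = 10.98 → 11 coils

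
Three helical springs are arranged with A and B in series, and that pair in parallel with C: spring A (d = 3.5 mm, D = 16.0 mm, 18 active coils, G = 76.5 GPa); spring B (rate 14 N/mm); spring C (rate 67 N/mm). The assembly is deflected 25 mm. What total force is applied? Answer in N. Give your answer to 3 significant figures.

k_A = Gd⁴/(8D³N_a) = (76.5×10³)(3.5⁴)/(8·16.0³·18) = 19.463 N/mm
Springs A,B series: k_AB = 1/(1/19.463+1/14) = 8.1428 N/mm; parallel with C: k_eq = 8.1428+67 = 75.143 N/mm
F = k_eq·δ = 75.143·25 = 1878.6 N

1880 N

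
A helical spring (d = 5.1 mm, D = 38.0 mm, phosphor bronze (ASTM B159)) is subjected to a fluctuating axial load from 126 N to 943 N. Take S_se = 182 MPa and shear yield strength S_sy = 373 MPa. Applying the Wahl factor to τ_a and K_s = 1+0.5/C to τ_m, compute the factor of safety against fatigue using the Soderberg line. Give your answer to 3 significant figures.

0.325

C = D/d = 38.0/5.1 = 7.4510; K_W = (4C−1)/(4C−4)+0.615/C = 1.1988; K_s = 1+0.5/C = 1.0671
F_a = (F_max−F_min)/2 = 408.5 N; F_m = (F_max+F_min)/2 = 534.5 N
τ_a = K_W·8F_aD/(πd³) = 1.1988 × 297.99 = 357.23 MPa
τ_m = K_s·8F_mD/(πd³) = 1.0671 × 389.91 = 416.07 MPa
Soderberg: 1/n_f = τ_a/S_se + τ_m/S_sy = 357.23/182 + 416.07/373 = 1.96282 + 1.11547 = 3.0783
n_f = 1/3.0783 = 0.3249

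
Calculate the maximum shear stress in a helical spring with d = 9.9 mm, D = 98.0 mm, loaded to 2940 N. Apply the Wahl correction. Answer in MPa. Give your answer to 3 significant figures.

867 MPa

Spring index C = D/d = 98.0/9.9 = 9.8990
K_W = (4C−1)/(4C−4) + 0.615/C = 38.596/35.596 + 0.0621 = 1.1464
τ₀ = 8FD/(πd³) = 8·2940·98.0/(π·9.9³) = 2.30496e+06/3048.3 = 756.15 MPa
τ_max = K·τ₀ = 1.1464 × 756.15 = 866.86 MPa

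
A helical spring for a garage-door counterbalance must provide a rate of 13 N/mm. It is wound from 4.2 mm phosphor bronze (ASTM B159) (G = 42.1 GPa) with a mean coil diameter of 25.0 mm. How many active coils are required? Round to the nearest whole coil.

N_a = Gd⁴/(8D³k) = (42.1×10³ × 4.2⁴)/(8 × 25.0³ × 13)
    = 1.31002e+07 / 1.625e+06 = 8.062 → 8 coils

8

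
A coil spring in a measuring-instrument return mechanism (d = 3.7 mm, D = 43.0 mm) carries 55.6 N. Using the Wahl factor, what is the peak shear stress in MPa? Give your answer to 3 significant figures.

Spring index C = D/d = 43.0/3.7 = 11.6216
K_W = (4C−1)/(4C−4) + 0.615/C = 45.486/42.486 + 0.0529 = 1.1235
τ₀ = 8FD/(πd³) = 8·55.6·43.0/(π·3.7³) = 19126.4/159.13 = 120.19 MPa
τ_max = K·τ₀ = 1.1235 × 120.19 = 135.04 MPa

135 MPa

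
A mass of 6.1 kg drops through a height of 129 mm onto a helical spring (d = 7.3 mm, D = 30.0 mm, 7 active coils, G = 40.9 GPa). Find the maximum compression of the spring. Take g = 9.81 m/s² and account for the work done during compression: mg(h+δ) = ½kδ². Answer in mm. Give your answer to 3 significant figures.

15.0 mm

k = Gd⁴/(8D³N_a) = (40.9×10³)(7.3⁴)/(8·30.0³·7) = 76.818 N/mm
W = mg = 6.1 × 9.81 = 59.841 N
½kδ² − Wδ − Wh = 0 → δ = (W + √(W² + 2kWh))/k
δ = (59.841 + √(3580.9 + 1.18599e+06))/76.818 = (59.841 + 1090.7)/76.818 = 14.977 mm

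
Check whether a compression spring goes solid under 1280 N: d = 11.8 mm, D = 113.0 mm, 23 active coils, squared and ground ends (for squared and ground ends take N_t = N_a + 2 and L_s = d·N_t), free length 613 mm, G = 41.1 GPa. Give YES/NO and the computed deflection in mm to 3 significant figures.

k = Gd⁴/(8D³N_a) = (41.1×10³)(11.8⁴)/(8·113.0³·23) = 3.0014 N/mm
N_t = 25; L_s = 11.8·25 = 295 mm; δ_solid = L₀ − L_s = 613 − 295 = 318 mm
δ = F/k = 1280/3.0014 = 426.47 mm
δ ≥ δ_solid → spring goes solid

YES, δ = 426 mm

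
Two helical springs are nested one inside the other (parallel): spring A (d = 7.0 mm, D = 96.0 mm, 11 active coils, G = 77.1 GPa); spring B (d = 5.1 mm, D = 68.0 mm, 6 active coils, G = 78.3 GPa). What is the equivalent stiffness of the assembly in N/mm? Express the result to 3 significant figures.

k_A = Gd⁴/(8D³N_a) = (77.1×10³)(7.0⁴)/(8·96.0³·11) = 2.3777 N/mm
k_B = Gd⁴/(8D³N_a) = (78.3×10³)(5.1⁴)/(8·68.0³·6) = 3.5097 N/mm
Parallel: k_eq = 2.3777 + 3.5097 = 5.8874 N/mm

5.89 N/mm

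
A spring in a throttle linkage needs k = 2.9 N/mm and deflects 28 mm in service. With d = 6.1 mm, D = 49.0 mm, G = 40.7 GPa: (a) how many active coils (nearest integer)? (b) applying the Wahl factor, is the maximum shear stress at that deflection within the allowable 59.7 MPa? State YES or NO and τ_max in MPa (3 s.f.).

N_a = Gd⁴/(8D³k) = (40.7×10³)(6.1⁴)/(8·49.0³·2.9) = 20.65 → N_a = 21
Actual rate k = Gd⁴/(8D³·21) = 2.8511 N/mm
Working load F = kδ = 2.8511·28 = 79.831 N
C = 49.0/6.1 = 8.0328; K_W = (4C−1)/(4C−4)+0.615/C = 1.1832
τ_max = K_W·8FD/(πd³) = 1.1832·43.885 = 51.926 MPa
τ_max ≤ 59.7 MPa → acceptable

(a) 21 coils; (b) YES, τ_max = 51.9 MPa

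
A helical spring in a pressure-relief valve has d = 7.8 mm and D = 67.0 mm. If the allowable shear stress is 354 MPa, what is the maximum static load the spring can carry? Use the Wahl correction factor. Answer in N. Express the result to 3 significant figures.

841 N

C = D/d = 67.0/7.8 = 8.5897
K_W = (4C−1)/(4C−4) + 0.615/C = 33.359/30.359 + 0.0716 = 1.1704
τ_max = K·8FD/(πd³) → F_max = τ_allow·πd³/(8DK)
F_max = 354·π·7.8³/(8·67.0·1.1704) = 5.2776e+05/627.34 = 841.26 N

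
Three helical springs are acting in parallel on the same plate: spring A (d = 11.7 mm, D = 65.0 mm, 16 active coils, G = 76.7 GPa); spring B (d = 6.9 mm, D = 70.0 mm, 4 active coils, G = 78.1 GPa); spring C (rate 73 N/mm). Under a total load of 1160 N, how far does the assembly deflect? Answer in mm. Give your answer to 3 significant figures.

k_A = Gd⁴/(8D³N_a) = (76.7×10³)(11.7⁴)/(8·65.0³·16) = 40.887 N/mm
k_B = Gd⁴/(8D³N_a) = (78.1×10³)(6.9⁴)/(8·70.0³·4) = 16.129 N/mm
Parallel: k_eq = 40.887 + 16.129 + 73 = 130.02 N/mm
δ = F/k_eq = 1160/130.02 = 8.922 mm

8.92 mm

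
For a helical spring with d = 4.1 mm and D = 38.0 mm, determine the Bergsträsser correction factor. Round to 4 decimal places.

C = D/d = 38.0/4.1 = 9.2683
K_B = (4C+2)/(4C−3) = 39.073/34.073 = 1.1467

1.1467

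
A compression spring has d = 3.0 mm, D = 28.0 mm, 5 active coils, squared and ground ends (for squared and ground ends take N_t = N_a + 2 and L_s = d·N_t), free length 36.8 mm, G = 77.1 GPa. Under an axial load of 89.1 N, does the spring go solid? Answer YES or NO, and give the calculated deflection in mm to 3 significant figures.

NO, δ = 12.5 mm

k = Gd⁴/(8D³N_a) = (77.1×10³)(3.0⁴)/(8·28.0³·5) = 7.1122 N/mm
N_t = 7; L_s = 3.0·7 = 21 mm; δ_solid = L₀ − L_s = 36.8 − 21 = 15.8 mm
δ = F/k = 89.1/7.1122 = 12.528 mm
δ < δ_solid → spring does not go solid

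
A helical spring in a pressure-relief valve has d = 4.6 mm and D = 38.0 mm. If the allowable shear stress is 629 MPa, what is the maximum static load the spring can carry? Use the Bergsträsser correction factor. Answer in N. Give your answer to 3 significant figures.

542 N

C = D/d = 38.0/4.6 = 8.2609
K_B = (4C+2)/(4C−3) = 35.043/30.043 = 1.1664
τ_max = K·8FD/(πd³) → F_max = τ_allow·πd³/(8DK)
F_max = 629·π·4.6³/(8·38.0·1.1664) = 1.9234e+05/354.59 = 542.43 N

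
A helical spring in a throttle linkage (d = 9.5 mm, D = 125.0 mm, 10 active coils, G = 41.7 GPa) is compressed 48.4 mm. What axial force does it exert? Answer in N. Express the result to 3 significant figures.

k = Gd⁴/(8D³N_a) = (41.7×10³)(9.5⁴)/(8·125.0³·10) = 2.1738 N/mm
F = k·δ = 2.1738 × 48.4 = 105.21 N

105 N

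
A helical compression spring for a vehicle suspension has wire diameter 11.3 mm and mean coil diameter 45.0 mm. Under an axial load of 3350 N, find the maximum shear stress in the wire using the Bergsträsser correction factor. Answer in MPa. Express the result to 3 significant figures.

369 MPa

Spring index C = D/d = 45.0/11.3 = 3.9823
K_B = (4C+2)/(4C−3) = 17.929/12.929 = 1.3867
τ₀ = 8FD/(πd³) = 8·3350·45.0/(π·11.3³) = 1.206e+06/4533 = 266.05 MPa
τ_max = K·τ₀ = 1.3867 × 266.05 = 368.94 MPa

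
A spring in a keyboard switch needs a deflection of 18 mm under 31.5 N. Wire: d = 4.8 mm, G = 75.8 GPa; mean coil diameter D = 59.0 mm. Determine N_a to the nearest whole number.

14

Required rate k = F/δ = 31.5/18 = 1.75 N/mm
N_a = Gd⁴/(8D³k) = (75.8×10³ × 4.8⁴)/(8 × 59.0³ × 1.75)
    = 4.02378e+07 / 2.87531e+06 = 13.99 → 14 coils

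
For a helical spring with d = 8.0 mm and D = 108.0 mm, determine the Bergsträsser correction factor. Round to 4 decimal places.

C = D/d = 108.0/8.0 = 13.5000
K_B = (4C+2)/(4C−3) = 56.000/51.000 = 1.0980

1.0980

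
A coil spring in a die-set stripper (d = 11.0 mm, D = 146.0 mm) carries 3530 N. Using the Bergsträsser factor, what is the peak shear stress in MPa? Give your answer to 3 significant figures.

1080 MPa

Spring index C = D/d = 146.0/11.0 = 13.2727
K_B = (4C+2)/(4C−3) = 55.091/50.091 = 1.0998
τ₀ = 8FD/(πd³) = 8·3530·146.0/(π·11.0³) = 4.12304e+06/4181.5 = 986.03 MPa
τ_max = K·τ₀ = 1.0998 × 986.03 = 1084.5 MPa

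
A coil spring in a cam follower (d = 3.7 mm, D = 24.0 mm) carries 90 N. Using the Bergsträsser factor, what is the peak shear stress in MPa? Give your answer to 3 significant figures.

Spring index C = D/d = 24.0/3.7 = 6.4865
K_B = (4C+2)/(4C−3) = 27.946/22.946 = 1.2179
τ₀ = 8FD/(πd³) = 8·90·24.0/(π·3.7³) = 17280/159.13 = 108.59 MPa
τ_max = K·τ₀ = 1.2179 × 108.59 = 132.25 MPa

132 MPa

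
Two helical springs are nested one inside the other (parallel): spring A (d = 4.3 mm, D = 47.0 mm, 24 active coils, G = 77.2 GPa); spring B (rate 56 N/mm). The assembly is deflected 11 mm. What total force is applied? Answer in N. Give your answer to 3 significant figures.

631 N

k_A = Gd⁴/(8D³N_a) = (77.2×10³)(4.3⁴)/(8·47.0³·24) = 1.324 N/mm
Parallel: k_eq = 1.324 + 56 = 57.324 N/mm
F = k_eq·δ = 57.324·11 = 630.56 N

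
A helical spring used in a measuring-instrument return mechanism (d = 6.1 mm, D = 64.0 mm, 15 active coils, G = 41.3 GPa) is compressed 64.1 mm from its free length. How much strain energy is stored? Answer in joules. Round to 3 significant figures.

3.73 J

k = Gd⁴/(8D³N_a) = (41.3×10³)(6.1⁴)/(8·64.0³·15) = 1.8178 N/mm
U = ½kδ² = 0.5 × 1.8178 × 64.1² = 3734.5 N·mm = 3.7345 J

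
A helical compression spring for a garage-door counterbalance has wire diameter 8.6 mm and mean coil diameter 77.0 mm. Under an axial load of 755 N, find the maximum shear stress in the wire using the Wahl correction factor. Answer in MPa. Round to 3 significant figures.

271 MPa

Spring index C = D/d = 77.0/8.6 = 8.9535
K_W = (4C−1)/(4C−4) + 0.615/C = 34.814/31.814 + 0.0687 = 1.1630
τ₀ = 8FD/(πd³) = 8·755·77.0/(π·8.6³) = 465080/1998.2 = 232.75 MPa
τ_max = K·τ₀ = 1.1630 × 232.75 = 270.68 MPa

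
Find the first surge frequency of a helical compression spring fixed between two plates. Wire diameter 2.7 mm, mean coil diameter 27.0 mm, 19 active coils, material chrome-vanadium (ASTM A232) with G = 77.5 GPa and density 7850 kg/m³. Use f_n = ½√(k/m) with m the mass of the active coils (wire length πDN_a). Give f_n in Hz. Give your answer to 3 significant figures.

k = Gd⁴/(8D³N_a) = (77.5×10³)(2.7⁴)/(8·27.0³·19) = 1.3766 N/mm = 1376.6 N/m
Wire length L = πDN_a = π·27.0·19 = 1611.6 mm
m = ρ·(πd²/4)·L = 7850 × 5.7256×10⁻⁶ m² × 1.6116 m = 0.072436 kg
f_n = ½√(k/m) = 0.5·√(1376.6/0.072436) = 0.5·√(19005) = 68.929 Hz

68.9 Hz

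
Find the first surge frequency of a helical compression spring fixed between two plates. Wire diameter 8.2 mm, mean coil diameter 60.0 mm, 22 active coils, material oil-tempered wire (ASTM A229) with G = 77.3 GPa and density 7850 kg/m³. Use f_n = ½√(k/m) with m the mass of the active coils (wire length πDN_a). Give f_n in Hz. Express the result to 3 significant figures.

36.6 Hz

k = Gd⁴/(8D³N_a) = (77.3×10³)(8.2⁴)/(8·60.0³·22) = 9.1932 N/mm = 9193.2 N/m
Wire length L = πDN_a = π·60.0·22 = 4146.9 mm
m = ρ·(πd²/4)·L = 7850 × 52.81×10⁻⁶ m² × 4.1469 m = 1.7191 kg
f_n = ½√(k/m) = 0.5·√(9193.2/1.7191) = 0.5·√(5347.6) = 36.564 Hz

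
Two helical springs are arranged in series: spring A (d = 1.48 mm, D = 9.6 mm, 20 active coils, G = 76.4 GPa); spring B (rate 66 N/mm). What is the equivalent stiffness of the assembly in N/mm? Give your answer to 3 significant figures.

2.49 N/mm

k_A = Gd⁴/(8D³N_a) = (76.4×10³)(1.48⁴)/(8·9.6³·20) = 2.5894 N/mm
Series: 1/k_eq = 1/2.5894 + 1/66 = 0.40133; k_eq = 2.4917 N/mm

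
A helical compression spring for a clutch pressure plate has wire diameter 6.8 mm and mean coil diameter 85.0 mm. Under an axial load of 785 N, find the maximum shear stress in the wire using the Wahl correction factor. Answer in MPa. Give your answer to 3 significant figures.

602 MPa

Spring index C = D/d = 85.0/6.8 = 12.5000
K_W = (4C−1)/(4C−4) + 0.615/C = 49.000/46.000 + 0.0492 = 1.1144
τ₀ = 8FD/(πd³) = 8·785·85.0/(π·6.8³) = 533800/987.82 = 540.38 MPa
τ_max = K·τ₀ = 1.1144 × 540.38 = 602.21 MPa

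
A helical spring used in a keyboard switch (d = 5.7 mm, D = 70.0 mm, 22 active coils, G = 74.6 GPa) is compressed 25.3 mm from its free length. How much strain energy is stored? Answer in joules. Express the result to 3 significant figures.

0.417 J

k = Gd⁴/(8D³N_a) = (74.6×10³)(5.7⁴)/(8·70.0³·22) = 1.3045 N/mm
U = ½kδ² = 0.5 × 1.3045 × 25.3² = 417.49 N·mm = 0.41749 J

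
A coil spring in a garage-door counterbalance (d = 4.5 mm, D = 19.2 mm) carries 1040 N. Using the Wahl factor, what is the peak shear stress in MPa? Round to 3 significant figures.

767 MPa

Spring index C = D/d = 19.2/4.5 = 4.2667
K_W = (4C−1)/(4C−4) + 0.615/C = 16.067/13.067 + 0.1441 = 1.3737
τ₀ = 8FD/(πd³) = 8·1040·19.2/(π·4.5³) = 159744/286.28 = 558 MPa
τ_max = K·τ₀ = 1.3737 × 558 = 766.55 MPa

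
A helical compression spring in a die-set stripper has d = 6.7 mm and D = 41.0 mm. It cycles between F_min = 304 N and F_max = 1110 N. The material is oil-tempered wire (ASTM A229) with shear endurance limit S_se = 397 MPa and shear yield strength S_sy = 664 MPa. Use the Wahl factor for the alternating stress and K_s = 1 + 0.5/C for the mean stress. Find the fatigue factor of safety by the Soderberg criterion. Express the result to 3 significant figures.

1.19

C = D/d = 41.0/6.7 = 6.1194; K_W = (4C−1)/(4C−4)+0.615/C = 1.2470; K_s = 1+0.5/C = 1.0817
F_a = (F_max−F_min)/2 = 403 N; F_m = (F_max+F_min)/2 = 707 N
τ_a = K_W·8F_aD/(πd³) = 1.2470 × 139.9 = 174.45 MPa
τ_m = K_s·8F_mD/(πd³) = 1.0817 × 245.43 = 265.48 MPa
Soderberg: 1/n_f = τ_a/S_se + τ_m/S_sy = 174.45/397 + 265.48/664 = 0.43942 + 0.39982 = 0.83924
n_f = 1/0.83924 = 1.192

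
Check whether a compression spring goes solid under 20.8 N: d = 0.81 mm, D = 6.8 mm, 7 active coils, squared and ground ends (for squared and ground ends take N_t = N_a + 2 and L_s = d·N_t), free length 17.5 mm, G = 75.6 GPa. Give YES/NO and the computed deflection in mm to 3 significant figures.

k = Gd⁴/(8D³N_a) = (75.6×10³)(0.81⁴)/(8·6.8³·7) = 1.8482 N/mm
N_t = 9; L_s = 0.81·9 = 7.29 mm; δ_solid = L₀ − L_s = 17.5 − 7.29 = 10.21 mm
δ = F/k = 20.8/1.8482 = 11.254 mm
δ ≥ δ_solid → spring goes solid

YES, δ = 11.3 mm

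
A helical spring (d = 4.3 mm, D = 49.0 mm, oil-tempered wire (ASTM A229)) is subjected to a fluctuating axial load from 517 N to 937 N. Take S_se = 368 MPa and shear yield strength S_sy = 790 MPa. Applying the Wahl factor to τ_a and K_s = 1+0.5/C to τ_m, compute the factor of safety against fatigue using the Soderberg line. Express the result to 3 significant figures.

C = D/d = 49.0/4.3 = 11.3953; K_W = (4C−1)/(4C−4)+0.615/C = 1.1261; K_s = 1+0.5/C = 1.0439
F_a = (F_max−F_min)/2 = 210 N; F_m = (F_max+F_min)/2 = 727 N
τ_a = K_W·8F_aD/(πd³) = 1.1261 × 329.57 = 371.14 MPa
τ_m = K_s·8F_mD/(πd³) = 1.0439 × 1140.9 = 1191 MPa
Soderberg: 1/n_f = τ_a/S_se + τ_m/S_sy = 371.14/368 + 1191/790 = 1.00852 + 1.50761 = 2.5161
n_f = 1/2.5161 = 0.3974

0.397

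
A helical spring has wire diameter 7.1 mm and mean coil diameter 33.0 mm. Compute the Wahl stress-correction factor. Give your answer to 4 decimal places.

1.3379

C = D/d = 33.0/7.1 = 4.6479
K_W = (4C−1)/(4C−4) + 0.615/C = 17.592/14.592 + 0.1323 = 1.3379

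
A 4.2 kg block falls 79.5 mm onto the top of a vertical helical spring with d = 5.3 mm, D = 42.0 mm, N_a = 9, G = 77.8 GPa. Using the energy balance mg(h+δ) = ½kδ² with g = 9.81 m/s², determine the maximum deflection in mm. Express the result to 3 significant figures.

27.7 mm

k = Gd⁴/(8D³N_a) = (77.8×10³)(5.3⁴)/(8·42.0³·9) = 11.508 N/mm
W = mg = 4.2 × 9.81 = 41.202 N
½kδ² − Wδ − Wh = 0 → δ = (W + √(W² + 2kWh))/k
δ = (41.202 + √(1697.6 + 75390.8))/11.508 = (41.202 + 277.65)/11.508 = 27.707 mm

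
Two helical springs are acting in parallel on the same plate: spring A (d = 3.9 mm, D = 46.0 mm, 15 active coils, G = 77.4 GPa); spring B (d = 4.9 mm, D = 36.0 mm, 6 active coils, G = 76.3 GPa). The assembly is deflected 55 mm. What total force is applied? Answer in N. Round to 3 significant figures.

k_A = Gd⁴/(8D³N_a) = (77.4×10³)(3.9⁴)/(8·46.0³·15) = 1.533 N/mm
k_B = Gd⁴/(8D³N_a) = (76.3×10³)(4.9⁴)/(8·36.0³·6) = 19.641 N/mm
Parallel: k_eq = 1.533 + 19.641 = 21.174 N/mm
F = k_eq·δ = 21.174·55 = 1164.6 N

1160 N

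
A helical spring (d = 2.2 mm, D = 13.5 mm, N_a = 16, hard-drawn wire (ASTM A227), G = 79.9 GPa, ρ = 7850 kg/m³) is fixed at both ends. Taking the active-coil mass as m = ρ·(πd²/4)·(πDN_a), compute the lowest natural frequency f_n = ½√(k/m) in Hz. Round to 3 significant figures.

k = Gd⁴/(8D³N_a) = (79.9×10³)(2.2⁴)/(8·13.5³·16) = 5.9433 N/mm = 5943.3 N/m
Wire length L = πDN_a = π·13.5·16 = 678.58 mm
m = ρ·(πd²/4)·L = 7850 × 3.8013×10⁻⁶ m² × 0.67858 m = 0.020249 kg
f_n = ½√(k/m) = 0.5·√(5943.3/0.020249) = 0.5·√(2.9351e+05) = 270.88 Hz

271 Hz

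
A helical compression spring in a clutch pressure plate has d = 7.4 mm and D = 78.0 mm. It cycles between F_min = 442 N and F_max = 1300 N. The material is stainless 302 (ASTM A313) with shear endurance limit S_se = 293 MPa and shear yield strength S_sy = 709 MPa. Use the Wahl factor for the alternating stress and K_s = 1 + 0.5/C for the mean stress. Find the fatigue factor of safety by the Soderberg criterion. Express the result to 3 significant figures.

C = D/d = 78.0/7.4 = 10.5405; K_W = (4C−1)/(4C−4)+0.615/C = 1.1370; K_s = 1+0.5/C = 1.0474
F_a = (F_max−F_min)/2 = 429 N; F_m = (F_max+F_min)/2 = 871 N
τ_a = K_W·8F_aD/(πd³) = 1.1370 × 210.28 = 239.08 MPa
τ_m = K_s·8F_mD/(πd³) = 1.0474 × 426.93 = 447.18 MPa
Soderberg: 1/n_f = τ_a/S_se + τ_m/S_sy = 239.08/293 + 447.18/709 = 0.81597 + 0.63072 = 1.4467
n_f = 1/1.4467 = 0.6912

0.691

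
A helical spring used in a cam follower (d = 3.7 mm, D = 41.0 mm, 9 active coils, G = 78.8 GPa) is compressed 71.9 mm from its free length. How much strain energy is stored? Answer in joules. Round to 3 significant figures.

7.69 J

k = Gd⁴/(8D³N_a) = (78.8×10³)(3.7⁴)/(8·41.0³·9) = 2.9761 N/mm
U = ½kδ² = 0.5 × 2.9761 × 71.9² = 7692.7 N·mm = 7.6927 J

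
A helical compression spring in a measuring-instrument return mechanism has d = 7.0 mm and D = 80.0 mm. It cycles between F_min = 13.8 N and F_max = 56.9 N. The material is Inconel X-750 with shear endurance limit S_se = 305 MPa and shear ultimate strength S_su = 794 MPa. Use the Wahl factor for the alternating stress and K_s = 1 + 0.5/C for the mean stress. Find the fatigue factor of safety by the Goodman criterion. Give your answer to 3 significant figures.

C = D/d = 80.0/7.0 = 11.4286; K_W = (4C−1)/(4C−4)+0.615/C = 1.1257; K_s = 1+0.5/C = 1.0437
F_a = (F_max−F_min)/2 = 21.55 N; F_m = (F_max+F_min)/2 = 35.35 N
τ_a = K_W·8F_aD/(πd³) = 1.1257 × 12.799 = 14.408 MPa
τ_m = K_s·8F_mD/(πd³) = 1.0437 × 20.995 = 21.914 MPa
Goodman: 1/n_f = τ_a/S_se + τ_m/S_su = 14.408/305 + 21.914/794 = 0.04724 + 0.02760 = 0.07484
n_f = 1/0.07484 = 13.36

13.4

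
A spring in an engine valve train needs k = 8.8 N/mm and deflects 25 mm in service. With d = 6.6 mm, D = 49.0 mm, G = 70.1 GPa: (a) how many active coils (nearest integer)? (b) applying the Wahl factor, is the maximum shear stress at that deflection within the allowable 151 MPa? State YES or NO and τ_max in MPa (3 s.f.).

(a) 16 coils; (b) YES, τ_max = 115 MPa

N_a = Gd⁴/(8D³k) = (70.1×10³)(6.6⁴)/(8·49.0³·8.8) = 16.06 → N_a = 16
Actual rate k = Gd⁴/(8D³·16) = 8.8327 N/mm
Working load F = kδ = 8.8327·25 = 220.82 N
C = 49.0/6.6 = 7.4242; K_W = (4C−1)/(4C−4)+0.615/C = 1.1996
τ_max = K_W·8FD/(πd³) = 1.1996·95.838 = 114.97 MPa
τ_max ≤ 151 MPa → acceptable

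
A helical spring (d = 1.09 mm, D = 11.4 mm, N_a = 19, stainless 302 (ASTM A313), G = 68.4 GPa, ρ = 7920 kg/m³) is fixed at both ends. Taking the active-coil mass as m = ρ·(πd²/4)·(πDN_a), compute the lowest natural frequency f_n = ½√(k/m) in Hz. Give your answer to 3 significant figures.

k = Gd⁴/(8D³N_a) = (68.4×10³)(1.09⁴)/(8·11.4³·19) = 0.42875 N/mm = 428.75 N/m
Wire length L = πDN_a = π·11.4·19 = 680.47 mm
m = ρ·(πd²/4)·L = 7920 × 0.93313×10⁻⁶ m² × 0.68047 m = 0.0050289 kg
f_n = ½√(k/m) = 0.5·√(428.75/0.0050289) = 0.5·√(85257) = 145.99 Hz

146 Hz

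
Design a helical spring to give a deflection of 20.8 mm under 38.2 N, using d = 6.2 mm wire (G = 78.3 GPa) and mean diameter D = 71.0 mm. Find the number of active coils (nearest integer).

Required rate k = F/δ = 38.2/20.8 = 1.8365 N/mm
N_a = Gd⁴/(8D³k) = (78.3×10³ × 6.2⁴)/(8 × 71.0³ × 1.8365)
    = 1.15699e+08 / 5.25854e+06 = 22 → 22 coils

22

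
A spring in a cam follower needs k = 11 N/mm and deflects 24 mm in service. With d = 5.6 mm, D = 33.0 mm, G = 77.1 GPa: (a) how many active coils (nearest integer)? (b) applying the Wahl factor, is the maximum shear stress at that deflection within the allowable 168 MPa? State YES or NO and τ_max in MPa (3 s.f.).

N_a = Gd⁴/(8D³k) = (77.1×10³)(5.6⁴)/(8·33.0³·11) = 23.98 → N_a = 24
Actual rate k = Gd⁴/(8D³·24) = 10.989 N/mm
Working load F = kδ = 10.989·24 = 263.74 N
C = 33.0/5.6 = 5.8929; K_W = (4C−1)/(4C−4)+0.615/C = 1.2576
τ_max = K_W·8FD/(πd³) = 1.2576·126.2 = 158.72 MPa
τ_max ≤ 168 MPa → acceptable

(a) 24 coils; (b) YES, τ_max = 159 MPa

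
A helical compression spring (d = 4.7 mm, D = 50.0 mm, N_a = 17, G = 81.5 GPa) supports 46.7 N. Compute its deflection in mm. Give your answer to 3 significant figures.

20.0 mm

k = Gd⁴/(8D³N_a) = (81.5×10³)(4.7⁴)/(8·50.0³·17) = 2.3394 N/mm
δ = F/k = 46.7 / 2.3394 = 19.963 mm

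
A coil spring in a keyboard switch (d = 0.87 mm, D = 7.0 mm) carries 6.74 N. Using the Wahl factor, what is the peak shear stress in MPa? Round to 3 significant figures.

Spring index C = D/d = 7.0/0.87 = 8.0460
K_W = (4C−1)/(4C−4) + 0.615/C = 31.184/28.184 + 0.0764 = 1.1829
τ₀ = 8FD/(πd³) = 8·6.74·7.0/(π·0.87³) = 377.44/2.0687 = 182.45 MPa
τ_max = K·τ₀ = 1.1829 × 182.45 = 215.81 MPa

216 MPa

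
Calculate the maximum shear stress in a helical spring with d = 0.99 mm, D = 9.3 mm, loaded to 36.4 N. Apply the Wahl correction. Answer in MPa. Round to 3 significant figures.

1030 MPa

Spring index C = D/d = 9.3/0.99 = 9.3939
K_W = (4C−1)/(4C−4) + 0.615/C = 36.576/33.576 + 0.0655 = 1.1548
τ₀ = 8FD/(πd³) = 8·36.4·9.3/(π·0.99³) = 2708.16/3.0483 = 888.42 MPa
τ_max = K·τ₀ = 1.1548 × 888.42 = 1026 MPa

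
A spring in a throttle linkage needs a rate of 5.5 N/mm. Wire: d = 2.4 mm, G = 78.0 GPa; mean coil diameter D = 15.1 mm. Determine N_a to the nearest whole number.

N_a = Gd⁴/(8D³k) = (78.0×10³ × 2.4⁴)/(8 × 15.1³ × 5.5)
    = 2.58785e+06 / 151490 = 17.08 → 17 coils

17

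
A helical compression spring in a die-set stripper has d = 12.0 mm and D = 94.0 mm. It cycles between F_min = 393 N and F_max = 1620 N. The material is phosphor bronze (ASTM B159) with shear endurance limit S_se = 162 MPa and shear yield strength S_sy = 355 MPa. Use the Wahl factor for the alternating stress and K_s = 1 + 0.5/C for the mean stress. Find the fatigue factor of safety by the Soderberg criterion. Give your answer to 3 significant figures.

0.960

C = D/d = 94.0/12.0 = 7.8333; K_W = (4C−1)/(4C−4)+0.615/C = 1.1883; K_s = 1+0.5/C = 1.0638
F_a = (F_max−F_min)/2 = 613.5 N; F_m = (F_max+F_min)/2 = 1006.5 N
τ_a = K_W·8F_aD/(πd³) = 1.1883 × 84.984 = 100.98 MPa
τ_m = K_s·8F_mD/(πd³) = 1.0638 × 139.42 = 148.32 MPa
Soderberg: 1/n_f = τ_a/S_se + τ_m/S_sy = 100.98/162 + 148.32/355 = 0.62336 + 0.41781 = 1.0412
n_f = 1/1.0412 = 0.9605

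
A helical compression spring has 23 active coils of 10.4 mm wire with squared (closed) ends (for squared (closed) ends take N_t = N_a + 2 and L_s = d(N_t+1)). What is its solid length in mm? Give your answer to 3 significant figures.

squared (closed) ends: N_t = N_a + 2 = 23 + 2 = 25
L_s = d·(N_t+1) = 10.4 × 26 = 270.4 mm

270 mm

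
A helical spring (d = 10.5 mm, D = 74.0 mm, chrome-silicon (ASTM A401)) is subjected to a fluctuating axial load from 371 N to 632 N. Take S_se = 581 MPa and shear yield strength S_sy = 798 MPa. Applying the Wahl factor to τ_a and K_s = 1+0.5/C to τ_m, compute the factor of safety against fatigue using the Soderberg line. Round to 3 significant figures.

C = D/d = 74.0/10.5 = 7.0476; K_W = (4C−1)/(4C−4)+0.615/C = 1.2113; K_s = 1+0.5/C = 1.0709
F_a = (F_max−F_min)/2 = 130.5 N; F_m = (F_max+F_min)/2 = 501.5 N
τ_a = K_W·8F_aD/(πd³) = 1.2113 × 21.243 = 25.731 MPa
τ_m = K_s·8F_mD/(πd³) = 1.0709 × 81.635 = 87.426 MPa
Soderberg: 1/n_f = τ_a/S_se + τ_m/S_sy = 25.731/581 + 87.426/798 = 0.04429 + 0.10956 = 0.15384
n_f = 1/0.15384 = 6.5

6.50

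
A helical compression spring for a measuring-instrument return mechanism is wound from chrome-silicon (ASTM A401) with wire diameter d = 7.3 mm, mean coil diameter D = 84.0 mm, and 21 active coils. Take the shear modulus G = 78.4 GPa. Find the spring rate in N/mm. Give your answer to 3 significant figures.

k = Gd⁴/(8D³N_a) = (78.4×10³ × 7.3⁴) / (8 × 84.0³ × 21)
  = 2.22642e+08 / 9.95743e+07 = 2.2359 N/mm

2.24 N/mm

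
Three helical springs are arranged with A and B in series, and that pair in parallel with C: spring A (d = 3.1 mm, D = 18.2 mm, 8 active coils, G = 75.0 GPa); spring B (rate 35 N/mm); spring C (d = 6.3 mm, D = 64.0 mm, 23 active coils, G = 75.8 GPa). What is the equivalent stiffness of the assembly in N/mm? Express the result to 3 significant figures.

k_A = Gd⁴/(8D³N_a) = (75.0×10³)(3.1⁴)/(8·18.2³·8) = 17.952 N/mm
k_C = Gd⁴/(8D³N_a) = (75.8×10³)(6.3⁴)/(8·64.0³·23) = 2.4756 N/mm
Springs A,B series: k_AB = 1/(1/17.952+1/35) = 11.866 N/mm; parallel with C: k_eq = 11.866+2.4756 = 14.341 N/mm

14.3 N/mm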